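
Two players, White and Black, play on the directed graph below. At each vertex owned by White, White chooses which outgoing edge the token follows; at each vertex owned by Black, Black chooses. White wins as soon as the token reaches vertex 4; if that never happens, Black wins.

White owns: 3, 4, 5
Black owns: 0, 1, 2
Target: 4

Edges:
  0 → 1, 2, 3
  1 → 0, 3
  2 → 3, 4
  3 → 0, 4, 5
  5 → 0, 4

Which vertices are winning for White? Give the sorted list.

2, 3, 4, 5

A0 = {4}
A1: add {3, 5} — 3 (White) has 3→4; 5 (White) has 5→4.
A2: add {2} — 2 (Black): all of {3, 4} already in.
A3 = A2; e.g. 0 (Black) can still go to 1. Fixed point.
White's winning region = {2, 3, 4, 5}.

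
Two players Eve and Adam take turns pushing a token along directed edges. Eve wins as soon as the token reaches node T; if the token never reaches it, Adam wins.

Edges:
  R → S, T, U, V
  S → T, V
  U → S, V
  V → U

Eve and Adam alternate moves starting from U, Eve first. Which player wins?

Track states (vertex, player-to-move).
A0 = {(T,Eve), (T,Adam)}
A1: add {(R,Eve), (S,Eve)}.
A2 = A1; e.g. (R,Adam) stays out. (U,Eve) never enters ⇒ Adam avoids the target.

Adam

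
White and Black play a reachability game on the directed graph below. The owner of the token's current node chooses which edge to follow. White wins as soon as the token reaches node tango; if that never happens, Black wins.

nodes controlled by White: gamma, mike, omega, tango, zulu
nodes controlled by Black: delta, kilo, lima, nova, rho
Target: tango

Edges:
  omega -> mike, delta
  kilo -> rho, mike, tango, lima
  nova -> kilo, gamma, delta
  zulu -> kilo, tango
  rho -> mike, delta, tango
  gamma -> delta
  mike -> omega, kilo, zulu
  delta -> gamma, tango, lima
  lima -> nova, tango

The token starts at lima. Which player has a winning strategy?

Black

A0 = {tango}
A1: add {zulu} — zulu (White) has zulu→tango.
A2: add {mike} — mike (White) has mike→zulu.
A3: add {omega} — omega (White) has omega→mike.
A4 = A3; e.g. kilo (Black) can still go to rho. Fixed point.
lima never enters the attractor, so Black can avoid the target forever.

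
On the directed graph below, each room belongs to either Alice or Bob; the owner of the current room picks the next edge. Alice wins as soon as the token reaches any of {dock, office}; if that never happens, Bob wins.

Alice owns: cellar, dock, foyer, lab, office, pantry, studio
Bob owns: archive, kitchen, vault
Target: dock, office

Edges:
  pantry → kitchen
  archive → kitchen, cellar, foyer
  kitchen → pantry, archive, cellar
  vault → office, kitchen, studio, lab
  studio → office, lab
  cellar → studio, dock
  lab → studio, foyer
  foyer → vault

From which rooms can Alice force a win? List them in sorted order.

A0 = {dock, office}
A1: add {cellar, studio} — studio (Alice) has studio→office; cellar (Alice) has cellar→dock.
A2: add {lab} — lab (Alice) has lab→studio.
A3 = A2; e.g. pantry (Alice) has no edge into A2. Fixed point.
Alice's winning region = {cellar, dock, lab, office, studio}.

cellar, dock, lab, office, studio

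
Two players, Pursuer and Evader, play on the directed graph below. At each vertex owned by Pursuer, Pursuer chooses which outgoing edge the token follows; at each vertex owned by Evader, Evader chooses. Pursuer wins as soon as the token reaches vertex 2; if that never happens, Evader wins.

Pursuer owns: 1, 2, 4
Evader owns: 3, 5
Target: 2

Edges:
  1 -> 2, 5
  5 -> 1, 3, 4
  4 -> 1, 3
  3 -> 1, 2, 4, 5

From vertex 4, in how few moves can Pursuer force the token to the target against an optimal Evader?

A0 = {2}
A1: add {1} — 1 (Pursuer) has 1→2.
A2: add {4} — 4 (Pursuer) has 4→1.
A3 = A2; e.g. 3 (Evader) can still go to 5. Fixed point.
4 enters the attractor at level 2, so Pursuer can force the target in 2 moves from there.

2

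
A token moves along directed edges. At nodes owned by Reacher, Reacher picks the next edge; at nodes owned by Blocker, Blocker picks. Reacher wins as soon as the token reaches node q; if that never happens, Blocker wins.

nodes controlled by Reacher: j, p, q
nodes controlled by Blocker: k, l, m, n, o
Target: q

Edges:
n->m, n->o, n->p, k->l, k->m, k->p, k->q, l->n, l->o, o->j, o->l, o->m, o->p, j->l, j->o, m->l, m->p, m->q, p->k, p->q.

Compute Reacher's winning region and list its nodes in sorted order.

p, q

A0 = {q}
A1: add {p} — p (Reacher) has p→q.
A2 = A1; e.g. j (Reacher) has no edge into A1. Fixed point.
Reacher's winning region = {p, q}.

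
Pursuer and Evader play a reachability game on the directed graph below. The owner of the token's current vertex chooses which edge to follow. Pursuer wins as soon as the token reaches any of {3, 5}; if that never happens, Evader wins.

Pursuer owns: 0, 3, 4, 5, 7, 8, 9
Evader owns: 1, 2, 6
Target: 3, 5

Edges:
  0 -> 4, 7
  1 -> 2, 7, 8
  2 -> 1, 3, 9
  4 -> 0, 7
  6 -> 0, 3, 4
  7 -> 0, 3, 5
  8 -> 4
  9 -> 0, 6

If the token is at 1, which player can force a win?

Evader

A0 = {3, 5}
A1: add {7} — 7 (Pursuer) has 7→3.
A2: add {0, 4} — 0 (Pursuer) has 0→7; 4 (Pursuer) has 4→7.
A3: add {6, 8, 9} — 6 (Evader): all of {0, 3, 4} already in; 8 (Pursuer) has 8→4; 9 (Pursuer) has 9→0.
A4 = A3; e.g. 1 (Evader) can still go to 2. Fixed point.
1 never enters the attractor, so Evader can avoid the target forever.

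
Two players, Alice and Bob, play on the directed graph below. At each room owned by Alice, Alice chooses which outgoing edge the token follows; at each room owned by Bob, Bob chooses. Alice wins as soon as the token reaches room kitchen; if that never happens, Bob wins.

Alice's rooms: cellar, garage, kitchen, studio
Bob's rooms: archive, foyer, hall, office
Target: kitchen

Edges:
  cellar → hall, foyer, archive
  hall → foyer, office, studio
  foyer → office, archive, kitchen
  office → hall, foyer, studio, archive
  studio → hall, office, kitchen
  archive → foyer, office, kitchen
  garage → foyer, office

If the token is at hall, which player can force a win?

A0 = {kitchen}
A1: add {studio} — studio (Alice) has studio→kitchen.
A2 = A1; e.g. cellar (Alice) has no edge into A1. Fixed point.
hall never enters the attractor, so Bob can avoid the target forever.

Bob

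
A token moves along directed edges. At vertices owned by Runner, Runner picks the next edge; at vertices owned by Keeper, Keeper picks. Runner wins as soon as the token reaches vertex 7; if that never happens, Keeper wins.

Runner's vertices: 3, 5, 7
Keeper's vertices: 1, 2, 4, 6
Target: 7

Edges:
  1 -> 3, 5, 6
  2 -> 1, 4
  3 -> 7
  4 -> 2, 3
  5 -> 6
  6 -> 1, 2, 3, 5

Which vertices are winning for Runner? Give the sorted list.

A0 = {7}
A1: add {3} — 3 (Runner) has 3→7.
A2 = A1; e.g. 1 (Keeper) can still go to 5. Fixed point.
Runner's winning region = {3, 7}.

3, 7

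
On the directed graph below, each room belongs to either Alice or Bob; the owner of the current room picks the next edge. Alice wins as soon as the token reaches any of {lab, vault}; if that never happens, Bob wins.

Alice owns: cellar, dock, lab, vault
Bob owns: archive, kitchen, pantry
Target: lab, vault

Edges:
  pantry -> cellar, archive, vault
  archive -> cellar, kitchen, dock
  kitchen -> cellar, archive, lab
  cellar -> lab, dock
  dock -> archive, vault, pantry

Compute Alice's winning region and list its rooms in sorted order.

cellar, dock, lab, vault

A0 = {lab, vault}
A1: add {cellar, dock} — cellar (Alice) has cellar→lab; dock (Alice) has dock→vault.
A2 = A1; e.g. archive (Bob) can still go to kitchen. Fixed point.
Alice's winning region = {cellar, dock, lab, vault}.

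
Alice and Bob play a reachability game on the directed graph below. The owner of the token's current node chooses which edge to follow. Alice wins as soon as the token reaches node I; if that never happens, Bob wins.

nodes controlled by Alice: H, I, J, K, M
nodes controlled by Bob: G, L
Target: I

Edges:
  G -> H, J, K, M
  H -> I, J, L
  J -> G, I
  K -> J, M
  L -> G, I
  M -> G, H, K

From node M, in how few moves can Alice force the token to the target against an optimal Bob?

2

A0 = {I}
A1: add {H, J} — H (Alice) has H→I; J (Alice) has J→I.
A2: add {K, M} — K (Alice) has K→J; M (Alice) has M→H.
M enters the attractor at level 2, so Alice can force the target in 2 moves from there.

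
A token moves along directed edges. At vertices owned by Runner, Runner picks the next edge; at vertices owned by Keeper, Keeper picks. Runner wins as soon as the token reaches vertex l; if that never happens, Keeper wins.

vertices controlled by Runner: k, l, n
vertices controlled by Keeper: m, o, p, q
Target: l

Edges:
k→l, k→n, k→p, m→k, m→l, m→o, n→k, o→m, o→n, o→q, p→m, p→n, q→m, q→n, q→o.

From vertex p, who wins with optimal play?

Keeper

A0 = {l}
A1: add {k} — k (Runner) has k→l.
A2: add {n} — n (Runner) has n→k.
A3 = A2; e.g. m (Keeper) can still go to o. Fixed point.
p never enters the attractor, so Keeper can avoid the target forever.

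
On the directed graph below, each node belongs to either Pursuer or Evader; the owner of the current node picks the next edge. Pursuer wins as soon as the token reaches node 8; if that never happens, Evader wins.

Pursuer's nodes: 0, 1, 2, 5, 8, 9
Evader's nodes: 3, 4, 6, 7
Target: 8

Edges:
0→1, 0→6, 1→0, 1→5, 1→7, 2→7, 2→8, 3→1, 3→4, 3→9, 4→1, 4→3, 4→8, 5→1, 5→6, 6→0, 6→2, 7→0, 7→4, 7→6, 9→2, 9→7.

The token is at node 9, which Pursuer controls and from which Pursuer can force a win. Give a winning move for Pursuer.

2

A0 = {8}
A1: add {2} — 2 (Pursuer) has 2→8.
A2: add {9} — 9 (Pursuer) has 9→2.
A3 = A2; e.g. 0 (Pursuer) has no edge into A2. Fixed point.
From 9, successor 2 is in the attractor (rank 1); the other successor 7 is not.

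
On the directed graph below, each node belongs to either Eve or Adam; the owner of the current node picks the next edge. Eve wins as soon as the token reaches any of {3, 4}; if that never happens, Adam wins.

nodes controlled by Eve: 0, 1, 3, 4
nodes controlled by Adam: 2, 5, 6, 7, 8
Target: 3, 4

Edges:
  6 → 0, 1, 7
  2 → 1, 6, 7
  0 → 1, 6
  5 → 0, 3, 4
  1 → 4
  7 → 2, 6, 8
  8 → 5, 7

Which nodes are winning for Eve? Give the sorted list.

A0 = {3, 4}
A1: add {1} — 1 (Eve) has 1→4.
A2: add {0} — 0 (Eve) has 0→1.
A3: add {5} — 5 (Adam): all of {0, 3, 4} already in.
A4 = A3; e.g. 2 (Adam) can still go to 6. Fixed point.
Eve's winning region = {0, 1, 3, 4, 5}.

0, 1, 3, 4, 5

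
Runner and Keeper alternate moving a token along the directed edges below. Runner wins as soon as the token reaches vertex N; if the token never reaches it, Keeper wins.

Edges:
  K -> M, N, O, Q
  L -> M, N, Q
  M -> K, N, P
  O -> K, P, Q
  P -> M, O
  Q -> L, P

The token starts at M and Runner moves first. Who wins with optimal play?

Runner

Track states (vertex, player-to-move).
A0 = {(N,Runner), (N,Keeper)}
A1: add {(K,Runner), (L,Runner), (M,Runner)}.
(M,Runner) ∈ A1 ⇒ Runner forces the target.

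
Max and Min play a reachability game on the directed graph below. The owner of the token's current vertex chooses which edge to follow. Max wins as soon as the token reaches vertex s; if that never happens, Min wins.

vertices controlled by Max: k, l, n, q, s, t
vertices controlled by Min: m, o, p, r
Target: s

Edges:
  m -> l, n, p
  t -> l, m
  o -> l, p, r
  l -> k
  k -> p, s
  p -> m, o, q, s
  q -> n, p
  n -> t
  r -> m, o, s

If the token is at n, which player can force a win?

A0 = {s}
A1: add {k} — k (Max) has k→s.
A2: add {l} — l (Max) has l→k.
A3: add {t} — t (Max) has t→l.
A4: add {n} — n (Max) has n→t.
n ∈ A4, so Max can force the target.

Max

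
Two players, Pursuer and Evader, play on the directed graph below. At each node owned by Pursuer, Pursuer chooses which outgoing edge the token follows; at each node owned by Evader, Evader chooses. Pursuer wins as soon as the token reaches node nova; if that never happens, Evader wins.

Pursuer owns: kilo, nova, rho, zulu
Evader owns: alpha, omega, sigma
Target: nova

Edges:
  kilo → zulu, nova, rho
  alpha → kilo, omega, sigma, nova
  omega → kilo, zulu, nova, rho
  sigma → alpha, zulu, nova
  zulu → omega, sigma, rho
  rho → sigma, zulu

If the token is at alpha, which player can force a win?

A0 = {nova}
A1: add {kilo} — kilo (Pursuer) has kilo→nova.
A2 = A1; e.g. alpha (Evader) can still go to omega. Fixed point.
alpha never enters the attractor, so Evader can avoid the target forever.

Evader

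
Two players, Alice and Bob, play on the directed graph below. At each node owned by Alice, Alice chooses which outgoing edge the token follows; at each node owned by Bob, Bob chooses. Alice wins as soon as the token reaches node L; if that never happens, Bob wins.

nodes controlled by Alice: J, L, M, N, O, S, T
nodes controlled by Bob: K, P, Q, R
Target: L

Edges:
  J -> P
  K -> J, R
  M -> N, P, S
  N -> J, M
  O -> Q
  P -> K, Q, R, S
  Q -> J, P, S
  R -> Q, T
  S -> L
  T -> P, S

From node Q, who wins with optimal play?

Bob

A0 = {L}
A1: add {S} — S (Alice) has S→L.
A2: add {M, T} — M (Alice) has M→S; T (Alice) has T→S.
A3: add {N} — N (Alice) has N→M.
A4 = A3; e.g. J (Alice) has no edge into A3. Fixed point.
Q never enters the attractor, so Bob can avoid the target forever.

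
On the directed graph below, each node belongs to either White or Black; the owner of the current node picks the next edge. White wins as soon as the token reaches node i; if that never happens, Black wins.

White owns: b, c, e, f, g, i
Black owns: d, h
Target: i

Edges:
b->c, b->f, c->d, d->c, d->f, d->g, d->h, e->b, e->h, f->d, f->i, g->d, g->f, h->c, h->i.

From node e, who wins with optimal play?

A0 = {i}
A1: add {f} — f (White) has f→i.
A2: add {b, g} — b (White) has b→f; g (White) has g→f.
A3: add {e} — e (White) has e→b.
A4 = A3; e.g. c (White) has no edge into A3. Fixed point.
e ∈ A3, so White can force the target.

White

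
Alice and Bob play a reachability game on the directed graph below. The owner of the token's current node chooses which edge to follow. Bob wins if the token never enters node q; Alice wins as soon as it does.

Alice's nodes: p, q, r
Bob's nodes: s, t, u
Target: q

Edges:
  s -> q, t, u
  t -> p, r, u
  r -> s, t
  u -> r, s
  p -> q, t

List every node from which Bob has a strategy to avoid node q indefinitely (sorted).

A0 = {q}
A1: add {p} — p (Alice) has p→q.
A2 = A1; e.g. r (Alice) has no edge into A1. Fixed point.
Alice's attractor = {p, q}; Bob avoids the target exactly from the complement.

r, s, t, u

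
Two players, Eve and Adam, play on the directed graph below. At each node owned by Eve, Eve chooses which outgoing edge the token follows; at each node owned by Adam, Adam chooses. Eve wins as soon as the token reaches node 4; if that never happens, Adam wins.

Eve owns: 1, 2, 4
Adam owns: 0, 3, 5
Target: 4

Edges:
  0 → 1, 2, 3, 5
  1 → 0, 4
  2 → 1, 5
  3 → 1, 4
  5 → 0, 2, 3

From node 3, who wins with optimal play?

Eve

A0 = {4}
A1: add {1} — 1 (Eve) has 1→4.
A2: add {2, 3} — 2 (Eve) has 2→1; 3 (Adam): all of {1, 4} already in.
A3 = A2; e.g. 0 (Adam) can still go to 5. Fixed point.
3 ∈ A2, so Eve can force the target.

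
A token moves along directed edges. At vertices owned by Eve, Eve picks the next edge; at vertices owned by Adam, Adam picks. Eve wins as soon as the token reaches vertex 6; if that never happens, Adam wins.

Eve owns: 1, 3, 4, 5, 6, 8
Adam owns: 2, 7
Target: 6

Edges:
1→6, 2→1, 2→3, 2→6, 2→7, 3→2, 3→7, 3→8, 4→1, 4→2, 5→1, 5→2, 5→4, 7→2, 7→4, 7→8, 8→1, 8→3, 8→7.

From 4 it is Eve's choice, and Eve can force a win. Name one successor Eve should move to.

A0 = {6}
A1: add {1} — 1 (Eve) has 1→6.
A2: add {4, 5, 8} — 4 (Eve) has 4→1; 5 (Eve) has 5→1; 8 (Eve) has 8→1.
A3: add {3} — 3 (Eve) has 3→8.
A4 = A3; e.g. 2 (Adam) can still go to 7. Fixed point.
From 4, successor 1 is in the attractor (rank 1); the other successor 2 is not.

1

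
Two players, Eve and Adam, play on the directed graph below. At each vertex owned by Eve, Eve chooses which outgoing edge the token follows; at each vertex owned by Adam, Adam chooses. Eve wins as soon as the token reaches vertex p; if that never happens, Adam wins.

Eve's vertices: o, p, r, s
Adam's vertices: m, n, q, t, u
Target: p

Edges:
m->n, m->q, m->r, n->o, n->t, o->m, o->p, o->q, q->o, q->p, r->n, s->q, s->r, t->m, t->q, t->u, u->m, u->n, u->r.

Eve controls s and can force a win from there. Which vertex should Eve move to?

A0 = {p}
A1: add {o} — o (Eve) has o→p.
A2: add {q} — q (Adam): all of {o, p} already in.
A3: add {s} — s (Eve) has s→q.
A4 = A3; e.g. m (Adam) can still go to n. Fixed point.
From s, successor q is in the attractor (rank 2); the other successor r is not.

q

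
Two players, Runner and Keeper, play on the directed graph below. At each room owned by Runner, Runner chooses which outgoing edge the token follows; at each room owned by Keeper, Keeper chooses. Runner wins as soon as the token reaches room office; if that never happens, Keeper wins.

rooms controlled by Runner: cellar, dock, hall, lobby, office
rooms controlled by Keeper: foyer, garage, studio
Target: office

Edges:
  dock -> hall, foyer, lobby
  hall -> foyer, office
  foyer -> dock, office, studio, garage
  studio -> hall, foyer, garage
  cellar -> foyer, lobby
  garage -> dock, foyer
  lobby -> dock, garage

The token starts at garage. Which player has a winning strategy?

Keeper

A0 = {office}
A1: add {hall} — hall (Runner) has hall→office.
A2: add {dock} — dock (Runner) has dock→hall.
A3: add {lobby} — lobby (Runner) has lobby→dock.
A4: add {cellar} — cellar (Runner) has cellar→lobby.
A5 = A4; e.g. foyer (Keeper) can still go to studio. Fixed point.
garage never enters the attractor, so Keeper can avoid the target forever.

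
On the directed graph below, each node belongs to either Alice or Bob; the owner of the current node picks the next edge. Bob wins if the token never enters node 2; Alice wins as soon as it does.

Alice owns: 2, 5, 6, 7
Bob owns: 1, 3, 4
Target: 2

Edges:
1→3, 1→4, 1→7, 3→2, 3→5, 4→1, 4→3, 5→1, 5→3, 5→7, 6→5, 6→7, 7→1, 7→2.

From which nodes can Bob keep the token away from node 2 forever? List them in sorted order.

1, 4

A0 = {2}
A1: add {7} — 7 (Alice) has 7→2.
A2: add {5, 6} — 5 (Alice) has 5→7; 6 (Alice) has 6→7.
A3: add {3} — 3 (Bob): all of {2, 5} already in.
A4 = A3; e.g. 1 (Bob) can still go to 4. Fixed point.
Alice's attractor = {2, 3, 5, 6, 7}; Bob avoids the target exactly from the complement.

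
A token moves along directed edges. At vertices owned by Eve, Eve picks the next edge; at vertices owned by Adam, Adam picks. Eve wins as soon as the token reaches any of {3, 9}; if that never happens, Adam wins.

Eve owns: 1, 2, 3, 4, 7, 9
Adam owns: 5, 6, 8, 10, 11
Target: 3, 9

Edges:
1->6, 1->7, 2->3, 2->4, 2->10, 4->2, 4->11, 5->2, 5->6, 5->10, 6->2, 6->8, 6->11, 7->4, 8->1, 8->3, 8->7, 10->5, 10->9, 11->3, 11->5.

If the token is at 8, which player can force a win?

A0 = {3, 9}
A1: add {2} — 2 (Eve) has 2→3.
A2: add {4} — 4 (Eve) has 4→2.
A3: add {7} — 7 (Eve) has 7→4.
A4: add {1} — 1 (Eve) has 1→7.
A5: add {8} — 8 (Adam): all of {1, 3, 7} already in.
A6 = A5; e.g. 5 (Adam) can still go to 6. Fixed point.
8 ∈ A5, so Eve can force the target.

Eve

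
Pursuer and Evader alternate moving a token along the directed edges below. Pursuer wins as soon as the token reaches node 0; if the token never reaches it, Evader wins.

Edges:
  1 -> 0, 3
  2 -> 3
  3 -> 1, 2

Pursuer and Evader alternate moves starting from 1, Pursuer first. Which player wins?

Track states (vertex, player-to-move).
A0 = {(0,Pursuer), (0,Evader)}
A1: add {(1,Pursuer)}.
(1,Pursuer) ∈ A1 ⇒ Pursuer forces the target.

Pursuer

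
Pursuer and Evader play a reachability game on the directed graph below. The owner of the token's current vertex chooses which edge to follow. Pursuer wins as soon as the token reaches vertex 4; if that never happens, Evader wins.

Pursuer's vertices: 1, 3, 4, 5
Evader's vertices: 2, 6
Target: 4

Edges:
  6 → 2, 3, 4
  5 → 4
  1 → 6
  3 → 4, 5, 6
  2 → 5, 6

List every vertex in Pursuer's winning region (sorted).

3, 4, 5

A0 = {4}
A1: add {3, 5} — 3 (Pursuer) has 3→4; 5 (Pursuer) has 5→4.
A2 = A1; e.g. 1 (Pursuer) has no edge into A1. Fixed point.
Pursuer's winning region = {3, 4, 5}.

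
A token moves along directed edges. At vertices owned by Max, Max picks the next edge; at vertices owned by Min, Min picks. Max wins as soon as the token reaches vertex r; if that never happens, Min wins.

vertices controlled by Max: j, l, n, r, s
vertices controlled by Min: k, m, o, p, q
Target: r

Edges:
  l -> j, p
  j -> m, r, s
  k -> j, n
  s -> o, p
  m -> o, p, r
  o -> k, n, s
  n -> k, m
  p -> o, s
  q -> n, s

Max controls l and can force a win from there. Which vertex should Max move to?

j

A0 = {r}
A1: add {j} — j (Max) has j→r.
A2: add {l} — l (Max) has l→j.
A3 = A2; e.g. k (Min) can still go to n. Fixed point.
From l, successor j is in the attractor (rank 1); the other successor p is not.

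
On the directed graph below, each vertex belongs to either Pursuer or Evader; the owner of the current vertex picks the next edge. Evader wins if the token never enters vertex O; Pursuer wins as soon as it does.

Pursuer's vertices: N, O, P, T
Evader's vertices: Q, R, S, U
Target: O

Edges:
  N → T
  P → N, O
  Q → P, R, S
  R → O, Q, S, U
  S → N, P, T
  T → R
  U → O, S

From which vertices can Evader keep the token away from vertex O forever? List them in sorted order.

A0 = {O}
A1: add {P} — P (Pursuer) has P→O.
A2 = A1; e.g. N (Pursuer) has no edge into A1. Fixed point.
Pursuer's attractor = {O, P}; Evader avoids the target exactly from the complement.

N, Q, R, S, T, U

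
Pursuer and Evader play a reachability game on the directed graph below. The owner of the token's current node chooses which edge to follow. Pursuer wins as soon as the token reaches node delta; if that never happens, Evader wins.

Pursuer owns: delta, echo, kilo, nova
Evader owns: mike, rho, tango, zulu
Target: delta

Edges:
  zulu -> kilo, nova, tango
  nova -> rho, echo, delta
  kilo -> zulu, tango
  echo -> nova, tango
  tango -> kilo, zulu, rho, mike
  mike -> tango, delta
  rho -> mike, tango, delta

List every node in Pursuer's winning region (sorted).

delta, echo, nova

A0 = {delta}
A1: add {nova} — nova (Pursuer) has nova→delta.
A2: add {echo} — echo (Pursuer) has echo→nova.
A3 = A2; e.g. kilo (Pursuer) has no edge into A2. Fixed point.
Pursuer's winning region = {delta, echo, nova}.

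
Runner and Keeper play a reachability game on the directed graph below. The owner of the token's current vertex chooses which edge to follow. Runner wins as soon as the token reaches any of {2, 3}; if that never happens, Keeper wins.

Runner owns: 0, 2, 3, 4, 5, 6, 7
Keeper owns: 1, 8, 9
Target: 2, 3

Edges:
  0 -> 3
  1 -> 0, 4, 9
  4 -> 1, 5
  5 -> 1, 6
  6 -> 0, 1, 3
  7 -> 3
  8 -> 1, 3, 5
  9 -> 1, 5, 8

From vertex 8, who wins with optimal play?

A0 = {2, 3}
A1: add {0, 6, 7} — 0 (Runner) has 0→3; 6 (Runner) has 6→3; 7 (Runner) has 7→3.
A2: add {5} — 5 (Runner) has 5→6.
A3: add {4} — 4 (Runner) has 4→5.
A4 = A3; e.g. 1 (Keeper) can still go to 9. Fixed point.
8 never enters the attractor, so Keeper can avoid the target forever.

Keeper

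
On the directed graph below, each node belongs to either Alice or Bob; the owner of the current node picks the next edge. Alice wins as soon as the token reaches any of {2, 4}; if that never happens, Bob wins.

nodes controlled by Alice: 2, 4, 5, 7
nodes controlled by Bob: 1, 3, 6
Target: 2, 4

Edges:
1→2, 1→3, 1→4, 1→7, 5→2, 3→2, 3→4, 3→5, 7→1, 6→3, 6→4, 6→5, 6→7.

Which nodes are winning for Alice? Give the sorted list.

2, 3, 4, 5

A0 = {2, 4}
A1: add {5} — 5 (Alice) has 5→2.
A2: add {3} — 3 (Bob): all of {2, 4, 5} already in.
A3 = A2; e.g. 1 (Bob) can still go to 7. Fixed point.
Alice's winning region = {2, 3, 4, 5}.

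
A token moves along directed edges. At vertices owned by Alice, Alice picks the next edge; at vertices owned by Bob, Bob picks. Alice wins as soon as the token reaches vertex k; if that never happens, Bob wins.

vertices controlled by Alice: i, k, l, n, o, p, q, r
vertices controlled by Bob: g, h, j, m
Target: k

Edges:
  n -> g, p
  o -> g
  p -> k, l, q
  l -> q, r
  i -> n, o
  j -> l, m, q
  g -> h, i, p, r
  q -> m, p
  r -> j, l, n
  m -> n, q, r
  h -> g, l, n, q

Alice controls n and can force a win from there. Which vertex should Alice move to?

p

A0 = {k}
A1: add {p} — p (Alice) has p→k.
A2: add {n, q} — n (Alice) has n→p; q (Alice) has q→p.
A3: add {i, l, r} — i (Alice) has i→n; l (Alice) has l→q; r (Alice) has r→n.
A4: add {m} — m (Bob): all of {n, q, r} already in.
A5: add {j} — j (Bob): all of {l, m, q} already in.
A6 = A5; e.g. g (Bob) can still go to h. Fixed point.
From n, successor p is in the attractor (rank 1); the other successor g is not.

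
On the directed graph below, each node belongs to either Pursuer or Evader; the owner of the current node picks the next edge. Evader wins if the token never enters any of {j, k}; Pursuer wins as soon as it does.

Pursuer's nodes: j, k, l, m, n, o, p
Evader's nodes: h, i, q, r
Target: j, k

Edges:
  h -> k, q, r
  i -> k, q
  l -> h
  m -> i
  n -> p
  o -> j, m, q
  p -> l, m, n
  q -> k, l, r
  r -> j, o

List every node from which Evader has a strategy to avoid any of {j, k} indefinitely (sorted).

A0 = {j, k}
A1: add {o} — o (Pursuer) has o→j.
A2: add {r} — r (Evader): all of {j, o} already in.
A3 = A2; e.g. h (Evader) can still go to q. Fixed point.
Pursuer's attractor = {j, k, o, r}; Evader avoids the target exactly from the complement.

h, i, l, m, n, p, q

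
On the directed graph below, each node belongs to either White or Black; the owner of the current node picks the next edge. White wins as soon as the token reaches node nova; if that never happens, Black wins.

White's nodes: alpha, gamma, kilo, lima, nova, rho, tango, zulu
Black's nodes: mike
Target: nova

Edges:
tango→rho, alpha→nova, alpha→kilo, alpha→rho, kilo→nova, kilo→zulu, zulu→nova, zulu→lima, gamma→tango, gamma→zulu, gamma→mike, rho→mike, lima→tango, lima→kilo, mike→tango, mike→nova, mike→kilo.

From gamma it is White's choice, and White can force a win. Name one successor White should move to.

zulu

A0 = {nova}
A1: add {alpha, kilo, zulu} — alpha (White) has alpha→nova; kilo (White) has kilo→nova; zulu (White) has zulu→nova.
A2: add {gamma, lima} — gamma (White) has gamma→zulu; lima (White) has lima→kilo.
A3 = A2; e.g. tango (White) has no edge into A2. Fixed point.
From gamma, successor zulu is in the attractor (rank 1); the other successors mike, tango are not.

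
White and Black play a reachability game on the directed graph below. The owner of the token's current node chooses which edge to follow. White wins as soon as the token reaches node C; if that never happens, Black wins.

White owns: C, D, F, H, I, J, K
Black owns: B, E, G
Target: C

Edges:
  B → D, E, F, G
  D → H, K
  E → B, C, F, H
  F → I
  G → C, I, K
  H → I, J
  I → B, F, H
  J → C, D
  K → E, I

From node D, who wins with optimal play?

White

A0 = {C}
A1: add {J} — J (White) has J→C.
A2: add {H} — H (White) has H→J.
A3: add {D, I} — D (White) has D→H; I (White) has I→H.
D ∈ A3, so White can force the target.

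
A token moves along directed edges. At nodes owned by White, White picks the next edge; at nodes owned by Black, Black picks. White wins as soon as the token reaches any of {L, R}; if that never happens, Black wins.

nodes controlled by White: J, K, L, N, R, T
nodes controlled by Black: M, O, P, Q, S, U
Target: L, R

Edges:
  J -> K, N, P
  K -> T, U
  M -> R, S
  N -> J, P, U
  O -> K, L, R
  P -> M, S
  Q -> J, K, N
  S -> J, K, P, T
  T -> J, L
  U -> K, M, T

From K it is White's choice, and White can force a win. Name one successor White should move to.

T

A0 = {L, R}
A1: add {T} — T (White) has T→L.
A2: add {K} — K (White) has K→T.
A3: add {J, O} — J (White) has J→K; O (Black): all of {K, L, R} already in.
A4: add {N} — N (White) has N→J.
A5: add {Q} — Q (Black): all of {J, K, N} already in.
A6 = A5; e.g. M (Black) can still go to S. Fixed point.
From K, successor T is in the attractor (rank 1); the other successor U is not.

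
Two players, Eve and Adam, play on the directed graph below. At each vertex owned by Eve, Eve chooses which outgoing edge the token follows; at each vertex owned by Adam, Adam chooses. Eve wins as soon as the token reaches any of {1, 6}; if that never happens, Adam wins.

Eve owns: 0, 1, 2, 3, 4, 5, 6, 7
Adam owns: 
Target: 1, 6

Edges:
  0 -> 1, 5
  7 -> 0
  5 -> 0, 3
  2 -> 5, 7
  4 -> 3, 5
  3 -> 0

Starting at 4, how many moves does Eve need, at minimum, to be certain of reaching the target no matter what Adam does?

3

A0 = {1, 6}
A1: add {0} — 0 (Eve) has 0→1.
A2: add {3, 5, 7} — 3 (Eve) has 3→0; 5 (Eve) has 5→0; 7 (Eve) has 7→0.
A3: add {2, 4} — 2 (Eve) has 2→5; 4 (Eve) has 4→3.
A3 = all vertices. Fixed point.
4 enters the attractor at level 3, so Eve can force the target in 3 moves from there.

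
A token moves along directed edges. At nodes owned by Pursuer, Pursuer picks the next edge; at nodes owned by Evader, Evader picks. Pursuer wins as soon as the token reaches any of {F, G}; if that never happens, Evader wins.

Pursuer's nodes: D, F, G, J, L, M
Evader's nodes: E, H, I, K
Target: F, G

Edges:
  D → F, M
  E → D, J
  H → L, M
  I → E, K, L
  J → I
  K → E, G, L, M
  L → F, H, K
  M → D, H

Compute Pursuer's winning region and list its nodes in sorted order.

D, F, G, H, L, M

A0 = {F, G}
A1: add {D, L} — D (Pursuer) has D→F; L (Pursuer) has L→F.
A2: add {M} — M (Pursuer) has M→D.
A3: add {H} — H (Evader): all of {L, M} already in.
A4 = A3; e.g. E (Evader) can still go to J. Fixed point.
Pursuer's winning region = {D, F, G, H, L, M}.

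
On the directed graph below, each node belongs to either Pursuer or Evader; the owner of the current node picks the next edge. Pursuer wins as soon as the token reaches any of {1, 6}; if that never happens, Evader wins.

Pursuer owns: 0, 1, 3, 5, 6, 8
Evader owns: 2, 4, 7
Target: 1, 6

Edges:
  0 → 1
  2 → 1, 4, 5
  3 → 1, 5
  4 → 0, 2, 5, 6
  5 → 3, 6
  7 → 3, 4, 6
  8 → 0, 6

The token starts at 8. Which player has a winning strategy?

Pursuer

A0 = {1, 6}
A1: add {0, 3, 5, 8} — 0 (Pursuer) has 0→1; 3 (Pursuer) has 3→1; 5 (Pursuer) has 5→6; 8 (Pursuer) has 8→6.
A2 = A1; e.g. 2 (Evader) can still go to 4. Fixed point.
8 ∈ A1, so Pursuer can force the target.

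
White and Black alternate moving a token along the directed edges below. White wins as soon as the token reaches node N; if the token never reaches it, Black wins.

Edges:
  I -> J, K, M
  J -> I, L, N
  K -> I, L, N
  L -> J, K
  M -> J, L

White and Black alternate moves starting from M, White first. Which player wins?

Track states (vertex, player-to-move).
A0 = {(N,White), (N,Black)}
A1: add {(J,White), (K,White)}.
A2: add {(L,Black)}.
A3: add {(M,White)}.
(M,White) ∈ A3 ⇒ White forces the target.

White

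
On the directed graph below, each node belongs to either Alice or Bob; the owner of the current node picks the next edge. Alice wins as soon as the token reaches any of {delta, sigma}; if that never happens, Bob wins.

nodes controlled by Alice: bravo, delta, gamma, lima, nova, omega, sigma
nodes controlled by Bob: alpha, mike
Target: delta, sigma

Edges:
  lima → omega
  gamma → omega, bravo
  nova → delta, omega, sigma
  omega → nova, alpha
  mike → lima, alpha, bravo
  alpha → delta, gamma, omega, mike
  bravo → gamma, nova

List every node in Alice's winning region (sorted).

A0 = {delta, sigma}
A1: add {nova} — nova (Alice) has nova→delta.
A2: add {bravo, omega} — omega (Alice) has omega→nova; bravo (Alice) has bravo→nova.
A3: add {gamma, lima} — lima (Alice) has lima→omega; gamma (Alice) has gamma→omega.
A4 = A3; e.g. mike (Bob) can still go to alpha. Fixed point.
Alice's winning region = {bravo, delta, gamma, lima, nova, omega, sigma}.

bravo, delta, gamma, lima, nova, omega, sigma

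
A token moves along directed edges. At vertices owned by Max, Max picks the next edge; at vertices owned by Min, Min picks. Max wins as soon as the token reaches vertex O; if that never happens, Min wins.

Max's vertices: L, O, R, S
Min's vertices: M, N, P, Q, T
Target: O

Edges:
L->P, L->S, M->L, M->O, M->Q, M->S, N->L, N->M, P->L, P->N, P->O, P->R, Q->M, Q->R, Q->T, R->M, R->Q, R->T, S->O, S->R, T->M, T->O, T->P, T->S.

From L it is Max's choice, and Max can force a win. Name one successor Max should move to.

S

A0 = {O}
A1: add {S} — S (Max) has S→O.
A2: add {L} — L (Max) has L→S.
A3 = A2; e.g. M (Min) can still go to Q. Fixed point.
From L, successor S is in the attractor (rank 1); the other successor P is not.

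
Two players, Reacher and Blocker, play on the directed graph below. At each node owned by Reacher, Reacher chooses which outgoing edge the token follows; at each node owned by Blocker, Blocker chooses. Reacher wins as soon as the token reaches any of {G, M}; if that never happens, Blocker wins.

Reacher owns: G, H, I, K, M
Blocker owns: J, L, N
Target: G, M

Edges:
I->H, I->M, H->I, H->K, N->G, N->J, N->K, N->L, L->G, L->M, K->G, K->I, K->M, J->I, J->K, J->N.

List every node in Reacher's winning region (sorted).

A0 = {G, M}
A1: add {I, K, L} — I (Reacher) has I→M; K (Reacher) has K→G; L (Blocker): all of {G, M} already in.
A2: add {H} — H (Reacher) has H→I.
A3 = A2; e.g. J (Blocker) can still go to N. Fixed point.
Reacher's winning region = {G, H, I, K, L, M}.

G, H, I, K, L, M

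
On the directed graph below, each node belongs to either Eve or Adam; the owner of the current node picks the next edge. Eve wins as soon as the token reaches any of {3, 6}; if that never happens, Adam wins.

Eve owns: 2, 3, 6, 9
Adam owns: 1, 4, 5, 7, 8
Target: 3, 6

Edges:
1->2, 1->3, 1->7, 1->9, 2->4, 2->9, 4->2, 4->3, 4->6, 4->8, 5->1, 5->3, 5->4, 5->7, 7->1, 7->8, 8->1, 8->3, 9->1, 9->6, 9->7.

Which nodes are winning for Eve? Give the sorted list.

2, 3, 6, 9

A0 = {3, 6}
A1: add {9} — 9 (Eve) has 9→6.
A2: add {2} — 2 (Eve) has 2→9.
A3 = A2; e.g. 1 (Adam) can still go to 7. Fixed point.
Eve's winning region = {2, 3, 6, 9}.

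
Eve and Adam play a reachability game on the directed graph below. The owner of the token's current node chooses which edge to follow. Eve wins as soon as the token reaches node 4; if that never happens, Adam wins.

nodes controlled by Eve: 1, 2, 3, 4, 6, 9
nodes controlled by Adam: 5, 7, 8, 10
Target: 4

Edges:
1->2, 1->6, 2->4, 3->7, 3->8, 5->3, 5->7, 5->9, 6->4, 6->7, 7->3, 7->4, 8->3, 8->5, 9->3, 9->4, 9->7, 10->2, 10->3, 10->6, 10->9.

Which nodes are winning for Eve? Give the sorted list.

A0 = {4}
A1: add {2, 6, 9} — 2 (Eve) has 2→4; 6 (Eve) has 6→4; 9 (Eve) has 9→4.
A2: add {1} — 1 (Eve) has 1→2.
A3 = A2; e.g. 3 (Eve) has no edge into A2. Fixed point.
Eve's winning region = {1, 2, 4, 6, 9}.

1, 2, 4, 6, 9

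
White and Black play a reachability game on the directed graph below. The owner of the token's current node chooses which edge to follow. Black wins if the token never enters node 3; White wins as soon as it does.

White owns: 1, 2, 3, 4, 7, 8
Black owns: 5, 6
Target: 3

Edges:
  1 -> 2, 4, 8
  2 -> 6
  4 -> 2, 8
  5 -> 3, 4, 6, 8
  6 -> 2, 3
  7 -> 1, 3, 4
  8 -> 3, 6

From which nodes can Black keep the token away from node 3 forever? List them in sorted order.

A0 = {3}
A1: add {7, 8} — 7 (White) has 7→3; 8 (White) has 8→3.
A2: add {1, 4} — 1 (White) has 1→8; 4 (White) has 4→8.
A3 = A2; e.g. 2 (White) has no edge into A2. Fixed point.
White's attractor = {1, 3, 4, 7, 8}; Black avoids the target exactly from the complement.

2, 5, 6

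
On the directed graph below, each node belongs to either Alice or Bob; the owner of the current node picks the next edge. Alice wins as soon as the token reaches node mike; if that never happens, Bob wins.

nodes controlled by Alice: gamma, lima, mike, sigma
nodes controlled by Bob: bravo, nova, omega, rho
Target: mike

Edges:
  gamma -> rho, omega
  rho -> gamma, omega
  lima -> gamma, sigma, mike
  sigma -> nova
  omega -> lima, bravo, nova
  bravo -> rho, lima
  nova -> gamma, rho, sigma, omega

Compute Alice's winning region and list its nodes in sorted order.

A0 = {mike}
A1: add {lima} — lima (Alice) has lima→mike.
A2 = A1; e.g. gamma (Alice) has no edge into A1. Fixed point.
Alice's winning region = {lima, mike}.

lima, mike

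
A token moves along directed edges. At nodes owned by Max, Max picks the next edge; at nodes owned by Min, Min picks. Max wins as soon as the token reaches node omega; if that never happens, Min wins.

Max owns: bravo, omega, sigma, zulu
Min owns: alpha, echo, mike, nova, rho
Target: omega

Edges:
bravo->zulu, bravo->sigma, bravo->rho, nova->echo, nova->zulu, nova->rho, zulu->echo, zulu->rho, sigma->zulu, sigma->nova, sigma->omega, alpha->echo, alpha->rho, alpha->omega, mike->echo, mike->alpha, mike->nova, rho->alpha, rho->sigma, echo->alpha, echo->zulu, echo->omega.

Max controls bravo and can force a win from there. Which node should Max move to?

A0 = {omega}
A1: add {sigma} — sigma (Max) has sigma→omega.
A2: add {bravo} — bravo (Max) has bravo→sigma.
A3 = A2; e.g. echo (Min) can still go to alpha. Fixed point.
From bravo, successor sigma is in the attractor (rank 1); the other successors rho, zulu are not.

sigma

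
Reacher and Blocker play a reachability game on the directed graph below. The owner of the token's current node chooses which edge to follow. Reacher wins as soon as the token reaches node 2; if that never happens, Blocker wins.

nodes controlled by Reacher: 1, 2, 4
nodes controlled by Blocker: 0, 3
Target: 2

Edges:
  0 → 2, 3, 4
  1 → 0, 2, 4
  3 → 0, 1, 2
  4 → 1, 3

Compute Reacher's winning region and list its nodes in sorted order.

A0 = {2}
A1: add {1} — 1 (Reacher) has 1→2.
A2: add {4} — 4 (Reacher) has 4→1.
A3 = A2; e.g. 0 (Blocker) can still go to 3. Fixed point.
Reacher's winning region = {1, 2, 4}.

1, 2, 4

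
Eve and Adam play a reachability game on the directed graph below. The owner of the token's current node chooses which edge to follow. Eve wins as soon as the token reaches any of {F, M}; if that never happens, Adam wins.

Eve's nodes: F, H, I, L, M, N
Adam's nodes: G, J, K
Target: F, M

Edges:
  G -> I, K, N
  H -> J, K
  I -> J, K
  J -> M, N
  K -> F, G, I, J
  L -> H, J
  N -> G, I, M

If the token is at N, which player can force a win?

Eve

A0 = {F, M}
A1: add {N} — N (Eve) has N→M.
N ∈ A1, so Eve can force the target.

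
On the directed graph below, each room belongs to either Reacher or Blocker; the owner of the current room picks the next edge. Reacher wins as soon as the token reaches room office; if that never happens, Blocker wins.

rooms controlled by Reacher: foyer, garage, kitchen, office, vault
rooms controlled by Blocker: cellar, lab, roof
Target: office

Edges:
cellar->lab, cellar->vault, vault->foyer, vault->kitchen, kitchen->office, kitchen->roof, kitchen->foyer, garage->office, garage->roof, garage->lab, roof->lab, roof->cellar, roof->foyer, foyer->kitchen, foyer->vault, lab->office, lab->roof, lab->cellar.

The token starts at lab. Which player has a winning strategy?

Blocker

A0 = {office}
A1: add {garage, kitchen} — kitchen (Reacher) has kitchen→office; garage (Reacher) has garage→office.
A2: add {foyer, vault} — foyer (Reacher) has foyer→kitchen; vault (Reacher) has vault→kitchen.
A3 = A2; e.g. roof (Blocker) can still go to lab. Fixed point.
lab never enters the attractor, so Blocker can avoid the target forever.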